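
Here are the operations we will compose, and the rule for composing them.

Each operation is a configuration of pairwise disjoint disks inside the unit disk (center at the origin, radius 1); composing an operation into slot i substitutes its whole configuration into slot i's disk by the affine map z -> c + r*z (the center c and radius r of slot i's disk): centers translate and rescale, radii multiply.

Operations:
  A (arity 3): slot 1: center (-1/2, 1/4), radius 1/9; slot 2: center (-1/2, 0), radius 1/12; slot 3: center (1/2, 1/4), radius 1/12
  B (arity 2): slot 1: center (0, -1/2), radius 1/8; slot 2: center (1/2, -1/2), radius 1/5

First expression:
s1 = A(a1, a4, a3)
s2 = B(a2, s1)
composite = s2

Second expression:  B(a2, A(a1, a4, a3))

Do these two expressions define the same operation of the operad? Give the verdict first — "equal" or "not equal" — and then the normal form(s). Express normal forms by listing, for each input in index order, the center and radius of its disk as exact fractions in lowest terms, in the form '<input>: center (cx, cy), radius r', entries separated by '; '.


equal — both sides give a1: center (2/5, -9/20), radius 1/45; a2: center (0, -1/2), radius 1/8; a3: center (3/5, -9/20), radius 1/60; a4: center (2/5, -1/2), radius 1/60


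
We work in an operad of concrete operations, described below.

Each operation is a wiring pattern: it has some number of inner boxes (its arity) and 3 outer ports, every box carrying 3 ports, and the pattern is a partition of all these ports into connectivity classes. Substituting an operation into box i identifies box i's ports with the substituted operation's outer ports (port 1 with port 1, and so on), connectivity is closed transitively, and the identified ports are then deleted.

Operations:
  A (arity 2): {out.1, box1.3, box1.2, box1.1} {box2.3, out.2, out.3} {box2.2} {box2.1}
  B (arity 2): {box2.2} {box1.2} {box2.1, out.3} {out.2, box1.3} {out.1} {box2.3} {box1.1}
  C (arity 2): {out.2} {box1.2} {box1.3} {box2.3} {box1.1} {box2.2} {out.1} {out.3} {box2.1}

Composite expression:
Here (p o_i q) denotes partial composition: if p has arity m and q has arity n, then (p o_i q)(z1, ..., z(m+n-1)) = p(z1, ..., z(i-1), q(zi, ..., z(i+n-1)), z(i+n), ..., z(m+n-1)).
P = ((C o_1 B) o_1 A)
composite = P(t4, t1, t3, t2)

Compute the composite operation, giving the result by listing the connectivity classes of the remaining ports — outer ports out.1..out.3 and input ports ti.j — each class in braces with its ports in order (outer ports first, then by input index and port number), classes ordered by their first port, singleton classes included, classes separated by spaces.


{out.1} {out.2} {out.3} {t1.1} {t1.2} {t1.3} {t2.1} {t2.2} {t2.3} {t3.1} {t3.2} {t3.3} {t4.1, t4.2, t4.3}

Reachability decides: close wires over C-identified ports.
after A, the pattern on (t4, t1) reads {out.1, t4.1, t4.2, t4.3} {out.2, out.3, t1.3} {t1.1} {t1.2} (out.j = its outer ports)
after B, the pattern on (t4, t1, t3) reads {out.1} {out.2, t1.3} {out.3, t3.1} {t1.1} {t1.2} {t3.2} {t3.3} {t4.1, t4.2, t4.3} (out.j = its outer ports)
after C, the pattern on (t4, t1, t3, t2) reads {out.1} {out.2} {out.3} {t1.1} {t1.2} {t1.3} {t2.1} {t2.2} {t2.3} {t3.1} {t3.2} {t3.3} {t4.1, t4.2, t4.3} (out.j = its outer ports)


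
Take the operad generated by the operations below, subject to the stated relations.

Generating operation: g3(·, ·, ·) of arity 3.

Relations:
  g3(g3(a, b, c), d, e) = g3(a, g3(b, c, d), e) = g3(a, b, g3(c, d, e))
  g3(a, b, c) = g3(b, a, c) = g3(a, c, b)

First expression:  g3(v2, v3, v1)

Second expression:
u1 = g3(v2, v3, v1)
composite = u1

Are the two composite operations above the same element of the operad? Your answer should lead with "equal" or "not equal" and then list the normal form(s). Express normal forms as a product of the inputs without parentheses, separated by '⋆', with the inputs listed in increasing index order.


equal: each reduces to v1 ⋆ v2 ⋆ v3

Normal form of the first expression: v1 ⋆ v2 ⋆ v3
Normal form of the second expression: v1 ⋆ v2 ⋆ v3
Same normal form: equal.


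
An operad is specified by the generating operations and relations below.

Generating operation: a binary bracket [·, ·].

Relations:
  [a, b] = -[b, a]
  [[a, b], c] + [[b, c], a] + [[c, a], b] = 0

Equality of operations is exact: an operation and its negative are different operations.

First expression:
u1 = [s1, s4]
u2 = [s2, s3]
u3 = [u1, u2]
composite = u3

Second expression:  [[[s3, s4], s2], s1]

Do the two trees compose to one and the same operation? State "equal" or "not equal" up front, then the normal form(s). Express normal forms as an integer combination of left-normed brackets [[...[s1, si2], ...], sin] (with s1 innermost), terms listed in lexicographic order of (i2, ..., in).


not equal; the first gives [[[s1, s4], s2], s3] - [[[s1, s4], s3], s2] and the second [[[s1, s2], s3], s4] - [[[s1, s2], s4], s3] - [[[s1, s3], s4], s2] + [[[s1, s4], s3], s2]

The first composite normalizes to [[[s1, s4], s2], s3] - [[[s1, s4], s3], s2]
The second composite normalizes to [[[s1, s2], s3], s4] - [[[s1, s2], s4], s3] - [[[s1, s3], s4], s2] + [[[s1, s4], s3], s2]
Different reductions; not equal.


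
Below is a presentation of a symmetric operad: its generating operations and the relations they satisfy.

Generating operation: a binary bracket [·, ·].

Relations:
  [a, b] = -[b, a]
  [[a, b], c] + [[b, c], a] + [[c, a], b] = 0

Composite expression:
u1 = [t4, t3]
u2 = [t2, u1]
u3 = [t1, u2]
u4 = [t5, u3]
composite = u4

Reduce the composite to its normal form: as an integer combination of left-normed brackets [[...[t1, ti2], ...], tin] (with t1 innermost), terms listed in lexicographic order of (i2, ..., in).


A multilinear Lie element is pinned by t1-initial words (t1 innermost).
Composite bracket: [t5, [t1, [t2, [t4, t3]]]]
Full expansion: 16 signed words from ab - ba (2^4 = 16).
Keep just the words that open with t1:
  t1t2t3t4t5 appears with sign +1, giving the term +[[[[t1, t2], t3], t4], t5]
  t1t2t4t3t5 appears with sign -1, giving the term -[[[[t1, t2], t4], t3], t5]
  t1t3t4t2t5 appears with sign -1, giving the term -[[[[t1, t3], t4], t2], t5]
  t1t4t3t2t5 appears with sign +1, giving the term +[[[[t1, t4], t3], t2], t5]

[[[[t1, t2], t3], t4], t5] - [[[[t1, t2], t4], t3], t5] - [[[[t1, t3], t4], t2], t5] + [[[[t1, t4], t3], t2], t5]


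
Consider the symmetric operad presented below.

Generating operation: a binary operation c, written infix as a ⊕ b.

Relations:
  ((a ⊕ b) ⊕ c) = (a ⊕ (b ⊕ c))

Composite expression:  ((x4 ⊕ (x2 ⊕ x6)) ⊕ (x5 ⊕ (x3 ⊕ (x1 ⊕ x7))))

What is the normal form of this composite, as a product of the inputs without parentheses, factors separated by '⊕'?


x4 ⊕ x2 ⊕ x6 ⊕ x5 ⊕ x3 ⊕ x1 ⊕ x7

All parenthesizations of c agree; list the x-inputs left to right.
(x2 ⊕ x6) reduces to x2 ⊕ x6
(x4 ⊕ (x2 ⊕ x6)) reduces to x4 ⊕ x2 ⊕ x6
(x1 ⊕ x7) reduces to x1 ⊕ x7
(x3 ⊕ (x1 ⊕ x7)) reduces to x3 ⊕ x1 ⊕ x7
(x5 ⊕ (x3 ⊕ (x1 ⊕ x7))) reduces to x5 ⊕ x3 ⊕ x1 ⊕ x7
((x4 ⊕ (x2 ⊕ x6)) ⊕ (x5 ⊕ (x3 ⊕ (x1 ⊕ x7)))) reduces to x4 ⊕ x2 ⊕ x6 ⊕ x5 ⊕ x3 ⊕ x1 ⊕ x7


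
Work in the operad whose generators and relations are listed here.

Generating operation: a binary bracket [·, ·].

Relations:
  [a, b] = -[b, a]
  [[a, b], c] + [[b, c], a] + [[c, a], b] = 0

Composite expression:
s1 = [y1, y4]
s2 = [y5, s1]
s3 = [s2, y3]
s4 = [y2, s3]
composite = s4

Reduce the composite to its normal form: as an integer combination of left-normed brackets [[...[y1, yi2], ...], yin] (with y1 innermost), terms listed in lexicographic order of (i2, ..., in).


[[[[y1, y4], y5], y3], y2]

Skip Jacobi rewriting: expand, keep y1-initial words, read off terms.
Composite bracket: [y2, [[y5, [y1, y4]], y3]]
Each bracket splits as ab - ba, giving 16 signed words (2^4 = 16).
Words beginning with y1 determine it all:
  word y1y4y5y3y2 has sign +1, contributing +[[[[y1, y4], y5], y3], y2]


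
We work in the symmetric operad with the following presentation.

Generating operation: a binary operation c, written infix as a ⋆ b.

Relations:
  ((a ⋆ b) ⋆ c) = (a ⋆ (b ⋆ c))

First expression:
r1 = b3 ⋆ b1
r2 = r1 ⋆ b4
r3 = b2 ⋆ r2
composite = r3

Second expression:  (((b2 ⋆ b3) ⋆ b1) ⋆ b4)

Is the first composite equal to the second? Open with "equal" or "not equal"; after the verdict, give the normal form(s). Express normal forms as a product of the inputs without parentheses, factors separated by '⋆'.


equal — both sides give b2 ⋆ b3 ⋆ b1 ⋆ b4


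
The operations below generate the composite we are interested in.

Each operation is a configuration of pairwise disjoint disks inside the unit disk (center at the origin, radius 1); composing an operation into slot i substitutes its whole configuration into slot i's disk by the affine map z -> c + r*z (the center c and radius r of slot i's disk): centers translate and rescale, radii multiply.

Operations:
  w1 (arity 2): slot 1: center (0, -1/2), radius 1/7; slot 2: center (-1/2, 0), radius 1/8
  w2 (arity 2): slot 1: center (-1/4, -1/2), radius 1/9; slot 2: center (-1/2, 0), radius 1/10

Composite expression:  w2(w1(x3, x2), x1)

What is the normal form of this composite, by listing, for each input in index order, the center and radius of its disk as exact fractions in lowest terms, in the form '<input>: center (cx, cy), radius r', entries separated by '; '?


Only the slot chain above each x matters under w2; compose those maps.
input x3: composing its 2 substitution steps yields center (-1/4, -5/9), radius 1/63
input x2: composing its 2 substitution steps yields center (-11/36, -1/2), radius 1/72
input x1: composing its 1 substitution step yields center (-1/2, 0), radius 1/10

x1: center (-1/2, 0), radius 1/10; x2: center (-11/36, -1/2), radius 1/72; x3: center (-1/4, -5/9), radius 1/63


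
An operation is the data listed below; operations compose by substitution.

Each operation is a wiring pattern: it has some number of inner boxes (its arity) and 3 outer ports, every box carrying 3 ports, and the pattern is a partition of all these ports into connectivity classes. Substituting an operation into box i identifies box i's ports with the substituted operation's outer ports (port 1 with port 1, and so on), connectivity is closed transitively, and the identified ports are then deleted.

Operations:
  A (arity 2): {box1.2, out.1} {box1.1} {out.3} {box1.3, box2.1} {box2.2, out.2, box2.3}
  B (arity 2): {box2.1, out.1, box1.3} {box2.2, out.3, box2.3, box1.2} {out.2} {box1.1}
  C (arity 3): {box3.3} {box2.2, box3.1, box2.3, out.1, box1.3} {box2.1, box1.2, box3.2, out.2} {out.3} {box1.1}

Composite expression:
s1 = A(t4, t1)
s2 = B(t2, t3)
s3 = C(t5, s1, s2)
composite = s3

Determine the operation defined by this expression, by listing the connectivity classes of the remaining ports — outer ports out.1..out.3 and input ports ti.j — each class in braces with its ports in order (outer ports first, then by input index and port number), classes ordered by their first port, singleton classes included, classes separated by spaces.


{out.1, t1.2, t1.3, t2.3, t3.1, t5.3} {out.2, t4.2, t5.2} {out.3} {t1.1, t4.3} {t2.1} {t2.2, t3.2, t3.3} {t4.1} {t5.1}

After gluing at C, chains via deleted ports link the t-ports.
composing A on (t4, t1), with out.j its own outer ports: {out.1, t4.2} {out.2, t1.2, t1.3} {out.3} {t1.1, t4.3} {t4.1}
composing B on (t2, t3), with out.j its own outer ports: {out.1, t2.3, t3.1} {out.2} {out.3, t2.2, t3.2, t3.3} {t2.1}
composing C on (t5, t4, t1, t2, t3), with out.j its own outer ports: {out.1, t1.2, t1.3, t2.3, t3.1, t5.3} {out.2, t4.2, t5.2} {out.3} {t1.1, t4.3} {t2.1} {t2.2, t3.2, t3.3} {t4.1} {t5.1}


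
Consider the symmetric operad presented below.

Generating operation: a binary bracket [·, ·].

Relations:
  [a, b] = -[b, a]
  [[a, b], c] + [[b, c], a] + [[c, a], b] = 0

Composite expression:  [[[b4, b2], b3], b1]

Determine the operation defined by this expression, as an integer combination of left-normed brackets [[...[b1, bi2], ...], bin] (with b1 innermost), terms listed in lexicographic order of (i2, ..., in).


Skip Jacobi rewriting: expand, keep b1-initial words, read off terms.
Composite bracket: [[[b4, b2], b3], b1]
The bracket unfolds into 8 signed words via [a, b] = ab - ba (2^3 = 8).
Words beginning with b1 determine it all:
  the word b1b2b4b3 carries sign +1 and contributes +[[[b1, b2], b4], b3]
  the word b1b3b2b4 carries sign -1 and contributes -[[[b1, b3], b2], b4]
  the word b1b3b4b2 carries sign +1 and contributes +[[[b1, b3], b4], b2]
  the word b1b4b2b3 carries sign -1 and contributes -[[[b1, b4], b2], b3]

[[[b1, b2], b4], b3] - [[[b1, b3], b2], b4] + [[[b1, b3], b4], b2] - [[[b1, b4], b2], b3]


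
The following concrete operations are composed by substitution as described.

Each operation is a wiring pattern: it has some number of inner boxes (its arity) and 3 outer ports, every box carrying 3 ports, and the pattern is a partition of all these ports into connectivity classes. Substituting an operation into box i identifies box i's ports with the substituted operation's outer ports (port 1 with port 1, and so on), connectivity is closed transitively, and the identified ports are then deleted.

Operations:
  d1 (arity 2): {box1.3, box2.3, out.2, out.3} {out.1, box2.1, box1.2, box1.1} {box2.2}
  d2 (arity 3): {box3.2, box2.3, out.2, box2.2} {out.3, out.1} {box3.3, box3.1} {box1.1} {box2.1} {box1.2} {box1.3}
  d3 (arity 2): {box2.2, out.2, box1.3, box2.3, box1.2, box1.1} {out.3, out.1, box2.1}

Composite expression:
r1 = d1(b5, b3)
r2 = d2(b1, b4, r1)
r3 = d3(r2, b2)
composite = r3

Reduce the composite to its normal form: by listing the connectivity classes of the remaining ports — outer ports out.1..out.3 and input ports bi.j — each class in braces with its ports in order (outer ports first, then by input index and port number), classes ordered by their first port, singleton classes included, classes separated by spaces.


{out.1, out.3, b2.1} {out.2, b2.2, b2.3, b3.1, b3.3, b4.2, b4.3, b5.1, b5.2, b5.3} {b1.1} {b1.2} {b1.3} {b3.2} {b4.1}

After gluing at d3, chains via deleted ports link the b-ports.
the subtree at d1 composes to {out.1, b3.1, b5.1, b5.2} {out.2, out.3, b3.3, b5.3} {b3.2} on (b5, b3); out.j = own outer ports
the subtree at d2 composes to {out.1, out.3} {out.2, b3.1, b3.3, b4.2, b4.3, b5.1, b5.2, b5.3} {b1.1} {b1.2} {b1.3} {b3.2} {b4.1} on (b1, b4, b5, b3); out.j = own outer ports
the subtree at d3 composes to {out.1, out.3, b2.1} {out.2, b2.2, b2.3, b3.1, b3.3, b4.2, b4.3, b5.1, b5.2, b5.3} {b1.1} {b1.2} {b1.3} {b3.2} {b4.1} on (b1, b4, b5, b3, b2); out.j = own outer ports


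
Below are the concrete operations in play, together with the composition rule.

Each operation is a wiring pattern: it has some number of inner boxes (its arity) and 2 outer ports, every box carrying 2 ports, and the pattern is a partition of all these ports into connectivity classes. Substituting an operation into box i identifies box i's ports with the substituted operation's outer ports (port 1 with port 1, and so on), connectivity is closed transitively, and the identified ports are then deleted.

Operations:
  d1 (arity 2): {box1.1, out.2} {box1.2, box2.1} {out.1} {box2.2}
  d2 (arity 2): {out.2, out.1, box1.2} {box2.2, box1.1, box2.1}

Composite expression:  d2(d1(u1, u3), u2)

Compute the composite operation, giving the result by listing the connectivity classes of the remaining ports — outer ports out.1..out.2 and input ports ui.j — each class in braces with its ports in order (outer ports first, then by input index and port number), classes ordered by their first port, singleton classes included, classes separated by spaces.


Connectivity passes through glued d2-boundaries; trace each wire chain.
d1 over (u1, u3) gives {out.1} {out.2, u1.1} {u1.2, u3.1} {u3.2}, out.j being that stage's outer ports
d2 over (u1, u3, u2) gives {out.1, out.2, u1.1} {u1.2, u3.1} {u2.1, u2.2} {u3.2}, out.j being that stage's outer ports

{out.1, out.2, u1.1} {u1.2, u3.1} {u2.1, u2.2} {u3.2}


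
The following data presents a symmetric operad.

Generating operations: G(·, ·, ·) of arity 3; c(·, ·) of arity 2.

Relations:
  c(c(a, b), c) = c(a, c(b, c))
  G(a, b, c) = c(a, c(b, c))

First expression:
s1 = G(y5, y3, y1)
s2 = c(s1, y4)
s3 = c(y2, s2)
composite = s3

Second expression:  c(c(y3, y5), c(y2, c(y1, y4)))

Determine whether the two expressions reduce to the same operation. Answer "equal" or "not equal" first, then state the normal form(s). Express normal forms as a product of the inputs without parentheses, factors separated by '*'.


not equal; first: y2 * y5 * y3 * y1 * y4; second: y3 * y5 * y2 * y1 * y4


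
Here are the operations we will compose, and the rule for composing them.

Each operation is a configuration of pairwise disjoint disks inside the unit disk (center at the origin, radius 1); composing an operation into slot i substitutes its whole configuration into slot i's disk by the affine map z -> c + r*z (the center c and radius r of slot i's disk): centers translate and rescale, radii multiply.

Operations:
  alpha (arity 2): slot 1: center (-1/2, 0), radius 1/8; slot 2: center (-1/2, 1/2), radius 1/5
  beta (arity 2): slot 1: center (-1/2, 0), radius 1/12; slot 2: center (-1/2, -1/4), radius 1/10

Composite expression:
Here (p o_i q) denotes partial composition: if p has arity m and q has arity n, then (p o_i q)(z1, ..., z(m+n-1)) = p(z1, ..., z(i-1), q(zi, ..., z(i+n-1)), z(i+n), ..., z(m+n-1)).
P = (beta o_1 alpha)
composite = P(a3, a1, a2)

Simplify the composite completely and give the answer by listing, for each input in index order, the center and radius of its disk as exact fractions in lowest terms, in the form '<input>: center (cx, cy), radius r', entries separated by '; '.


a1: center (-13/24, 1/24), radius 1/60; a2: center (-1/2, -1/4), radius 1/10; a3: center (-13/24, 0), radius 1/96

Nesting under beta composes maps z -> c + r*z down each a-path.
input a3: applying the 2 nested substitutions gives center (-13/24, 0), radius 1/96
input a1: applying the 2 nested substitutions gives center (-13/24, 1/24), radius 1/60
input a2: applying the 1 nested substitution gives center (-1/2, -1/4), radius 1/10


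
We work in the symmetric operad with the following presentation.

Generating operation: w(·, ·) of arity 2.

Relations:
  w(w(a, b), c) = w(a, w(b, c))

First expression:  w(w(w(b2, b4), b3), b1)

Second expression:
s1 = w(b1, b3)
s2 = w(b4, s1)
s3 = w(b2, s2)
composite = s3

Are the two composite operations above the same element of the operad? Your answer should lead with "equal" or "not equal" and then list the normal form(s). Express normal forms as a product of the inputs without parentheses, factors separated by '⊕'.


not equal — first b2 ⊕ b4 ⊕ b3 ⊕ b1, second b2 ⊕ b4 ⊕ b1 ⊕ b3

The first composite normalizes to b2 ⊕ b4 ⊕ b3 ⊕ b1
The second composite normalizes to b2 ⊕ b4 ⊕ b1 ⊕ b3
Different reductions; not equal.


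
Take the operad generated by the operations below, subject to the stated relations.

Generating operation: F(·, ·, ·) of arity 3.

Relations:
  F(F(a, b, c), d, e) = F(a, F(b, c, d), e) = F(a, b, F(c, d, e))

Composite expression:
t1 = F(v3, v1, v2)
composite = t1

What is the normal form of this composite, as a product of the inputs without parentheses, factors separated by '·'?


v3 · v1 · v2

The F-tree's shape is irrelevant; the v-reading-order decides.
F(v3, v1, v2) spells out as v3 · v1 · v2


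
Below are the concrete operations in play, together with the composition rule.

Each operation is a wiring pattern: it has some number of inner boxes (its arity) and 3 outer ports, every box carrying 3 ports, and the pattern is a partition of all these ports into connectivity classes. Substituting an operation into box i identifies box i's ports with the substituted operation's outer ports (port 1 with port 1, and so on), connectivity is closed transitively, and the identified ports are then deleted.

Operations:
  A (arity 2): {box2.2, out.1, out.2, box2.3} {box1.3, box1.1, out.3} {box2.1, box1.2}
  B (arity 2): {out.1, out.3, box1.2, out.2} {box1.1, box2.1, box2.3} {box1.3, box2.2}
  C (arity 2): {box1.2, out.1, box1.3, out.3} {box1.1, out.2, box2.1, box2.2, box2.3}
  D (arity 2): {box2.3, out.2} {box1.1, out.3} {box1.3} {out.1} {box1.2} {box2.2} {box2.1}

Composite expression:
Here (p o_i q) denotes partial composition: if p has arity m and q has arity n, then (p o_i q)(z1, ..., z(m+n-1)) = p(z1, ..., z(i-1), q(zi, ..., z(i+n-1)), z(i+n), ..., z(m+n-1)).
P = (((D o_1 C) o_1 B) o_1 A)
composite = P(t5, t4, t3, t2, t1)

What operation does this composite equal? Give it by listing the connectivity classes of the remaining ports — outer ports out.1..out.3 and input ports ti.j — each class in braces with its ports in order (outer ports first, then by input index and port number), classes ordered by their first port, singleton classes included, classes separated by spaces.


{out.1} {out.2, t1.3} {out.3, t2.1, t2.2, t2.3, t3.1, t3.3, t4.2, t4.3} {t1.1} {t1.2} {t3.2, t5.1, t5.3} {t4.1, t5.2}


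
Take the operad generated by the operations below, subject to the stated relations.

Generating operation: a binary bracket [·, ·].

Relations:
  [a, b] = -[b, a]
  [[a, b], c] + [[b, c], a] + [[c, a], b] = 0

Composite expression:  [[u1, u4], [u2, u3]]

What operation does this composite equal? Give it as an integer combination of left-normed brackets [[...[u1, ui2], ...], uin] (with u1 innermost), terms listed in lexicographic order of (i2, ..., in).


[[[u1, u4], u2], u3] - [[[u1, u4], u3], u2]

Antisymmetry and Jacobi reduce to u1-anchored left-normed brackets.
Composite bracket: [[u1, u4], [u2, u3]]
Expanding via [a, b] = ab - ba: 8 signed words (2^3 = 8).
Keep just the words that open with u1:
  word u1u4u2u3 has sign +1, contributing +[[[u1, u4], u2], u3]
  word u1u4u3u2 has sign -1, contributing -[[[u1, u4], u3], u2]


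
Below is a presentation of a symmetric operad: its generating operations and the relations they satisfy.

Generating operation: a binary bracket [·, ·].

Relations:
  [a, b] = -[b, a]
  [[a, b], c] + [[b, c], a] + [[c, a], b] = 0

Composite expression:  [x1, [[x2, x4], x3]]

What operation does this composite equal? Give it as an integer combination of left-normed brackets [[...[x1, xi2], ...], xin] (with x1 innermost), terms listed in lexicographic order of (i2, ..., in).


[[[x1, x2], x4], x3] - [[[x1, x3], x2], x4] + [[[x1, x3], x4], x2] - [[[x1, x4], x2], x3]


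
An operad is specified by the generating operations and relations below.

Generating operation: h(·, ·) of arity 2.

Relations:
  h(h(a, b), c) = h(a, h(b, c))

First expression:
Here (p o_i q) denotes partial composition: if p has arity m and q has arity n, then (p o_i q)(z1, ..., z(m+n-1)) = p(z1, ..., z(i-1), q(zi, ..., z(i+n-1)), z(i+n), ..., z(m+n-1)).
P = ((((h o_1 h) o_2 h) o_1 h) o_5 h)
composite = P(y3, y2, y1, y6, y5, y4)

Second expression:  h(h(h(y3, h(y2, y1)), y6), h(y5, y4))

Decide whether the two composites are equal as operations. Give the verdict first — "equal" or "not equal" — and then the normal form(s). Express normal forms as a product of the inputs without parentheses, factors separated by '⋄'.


equal; the common form is y3 ⋄ y2 ⋄ y1 ⋄ y6 ⋄ y5 ⋄ y4

Normal form of the first expression: y3 ⋄ y2 ⋄ y1 ⋄ y6 ⋄ y5 ⋄ y4
Normal form of the second expression: y3 ⋄ y2 ⋄ y1 ⋄ y6 ⋄ y5 ⋄ y4
The forms coincide; equal.


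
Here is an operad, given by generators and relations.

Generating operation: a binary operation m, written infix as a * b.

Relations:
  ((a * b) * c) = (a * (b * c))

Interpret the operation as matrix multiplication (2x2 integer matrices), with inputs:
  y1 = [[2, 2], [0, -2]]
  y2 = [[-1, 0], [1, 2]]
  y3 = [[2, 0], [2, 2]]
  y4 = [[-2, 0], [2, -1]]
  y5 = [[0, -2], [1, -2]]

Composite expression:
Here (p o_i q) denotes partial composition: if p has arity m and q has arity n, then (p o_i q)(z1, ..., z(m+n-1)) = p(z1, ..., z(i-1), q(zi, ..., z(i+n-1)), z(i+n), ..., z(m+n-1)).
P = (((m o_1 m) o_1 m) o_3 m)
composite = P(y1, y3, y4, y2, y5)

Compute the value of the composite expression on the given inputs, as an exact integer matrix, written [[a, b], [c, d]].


[[-8, 8], [8, -24]]

(y1 * y3) = [[8, 4], [-4, -4]]
(y4 * y2) = [[2, 0], [-3, -2]]
((y1 * y3) * (y4 * y2)) = [[4, -8], [4, 8]]
(((y1 * y3) * (y4 * y2)) * y5) = [[-8, 8], [8, -24]]


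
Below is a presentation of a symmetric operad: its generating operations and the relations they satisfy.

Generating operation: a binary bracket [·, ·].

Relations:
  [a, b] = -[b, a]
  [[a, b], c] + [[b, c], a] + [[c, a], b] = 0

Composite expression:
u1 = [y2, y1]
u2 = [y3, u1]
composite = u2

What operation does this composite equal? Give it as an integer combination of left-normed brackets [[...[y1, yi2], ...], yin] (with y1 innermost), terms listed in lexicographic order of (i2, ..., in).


[[y1, y2], y3]


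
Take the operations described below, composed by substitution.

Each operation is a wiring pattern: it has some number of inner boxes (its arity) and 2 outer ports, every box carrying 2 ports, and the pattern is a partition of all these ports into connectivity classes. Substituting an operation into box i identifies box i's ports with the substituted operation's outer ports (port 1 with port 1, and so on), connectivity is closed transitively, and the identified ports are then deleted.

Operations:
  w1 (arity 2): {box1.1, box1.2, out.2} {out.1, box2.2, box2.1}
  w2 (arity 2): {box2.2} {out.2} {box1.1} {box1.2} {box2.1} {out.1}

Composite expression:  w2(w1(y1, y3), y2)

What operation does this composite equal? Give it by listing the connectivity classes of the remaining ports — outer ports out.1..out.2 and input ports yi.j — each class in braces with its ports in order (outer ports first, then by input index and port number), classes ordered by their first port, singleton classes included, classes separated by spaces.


{out.1} {out.2} {y1.1, y1.2} {y2.1} {y2.2} {y3.1, y3.2}

Two ports join when wires chain via w2-identified ports.
through w1, on inputs (y1, y3): {out.1, y3.1, y3.2} {out.2, y1.1, y1.2} (out.j = stage outer ports)
through w2, on inputs (y1, y3, y2): {out.1} {out.2} {y1.1, y1.2} {y2.1} {y2.2} {y3.1, y3.2} (out.j = stage outer ports)


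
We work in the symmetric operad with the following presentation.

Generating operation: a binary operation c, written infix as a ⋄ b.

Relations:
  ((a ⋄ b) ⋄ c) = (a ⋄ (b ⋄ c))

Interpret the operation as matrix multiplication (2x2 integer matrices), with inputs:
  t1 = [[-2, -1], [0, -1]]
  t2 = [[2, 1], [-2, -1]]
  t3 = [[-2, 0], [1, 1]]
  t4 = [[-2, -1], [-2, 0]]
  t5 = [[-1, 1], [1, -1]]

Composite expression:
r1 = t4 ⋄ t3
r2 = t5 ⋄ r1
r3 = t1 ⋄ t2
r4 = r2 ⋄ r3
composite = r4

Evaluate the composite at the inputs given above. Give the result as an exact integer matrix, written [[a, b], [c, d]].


[[0, 0], [0, 0]]


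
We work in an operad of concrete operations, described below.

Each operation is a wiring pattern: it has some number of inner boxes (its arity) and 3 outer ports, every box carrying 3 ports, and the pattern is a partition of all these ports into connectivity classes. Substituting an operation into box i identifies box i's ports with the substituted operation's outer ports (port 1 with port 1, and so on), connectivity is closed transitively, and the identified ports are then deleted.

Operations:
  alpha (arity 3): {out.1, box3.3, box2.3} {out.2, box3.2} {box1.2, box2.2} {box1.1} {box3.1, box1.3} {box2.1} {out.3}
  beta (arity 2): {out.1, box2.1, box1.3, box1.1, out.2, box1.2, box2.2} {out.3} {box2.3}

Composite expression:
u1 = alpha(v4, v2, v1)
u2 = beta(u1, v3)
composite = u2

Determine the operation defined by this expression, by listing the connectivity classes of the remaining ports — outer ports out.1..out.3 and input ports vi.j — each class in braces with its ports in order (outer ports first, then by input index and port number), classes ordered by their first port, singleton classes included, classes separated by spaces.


{out.1, out.2, v1.2, v1.3, v2.3, v3.1, v3.2} {out.3} {v1.1, v4.3} {v2.1} {v2.2, v4.2} {v3.3} {v4.1}

Connectivity passes through glued beta-boundaries; trace each wire chain.
after alpha, the pattern on (v4, v2, v1) reads {out.1, v1.3, v2.3} {out.2, v1.2} {out.3} {v1.1, v4.3} {v2.1} {v2.2, v4.2} {v4.1} (out.j = its outer ports)
after beta, the pattern on (v4, v2, v1, v3) reads {out.1, out.2, v1.2, v1.3, v2.3, v3.1, v3.2} {out.3} {v1.1, v4.3} {v2.1} {v2.2, v4.2} {v3.3} {v4.1} (out.j = its outer ports)


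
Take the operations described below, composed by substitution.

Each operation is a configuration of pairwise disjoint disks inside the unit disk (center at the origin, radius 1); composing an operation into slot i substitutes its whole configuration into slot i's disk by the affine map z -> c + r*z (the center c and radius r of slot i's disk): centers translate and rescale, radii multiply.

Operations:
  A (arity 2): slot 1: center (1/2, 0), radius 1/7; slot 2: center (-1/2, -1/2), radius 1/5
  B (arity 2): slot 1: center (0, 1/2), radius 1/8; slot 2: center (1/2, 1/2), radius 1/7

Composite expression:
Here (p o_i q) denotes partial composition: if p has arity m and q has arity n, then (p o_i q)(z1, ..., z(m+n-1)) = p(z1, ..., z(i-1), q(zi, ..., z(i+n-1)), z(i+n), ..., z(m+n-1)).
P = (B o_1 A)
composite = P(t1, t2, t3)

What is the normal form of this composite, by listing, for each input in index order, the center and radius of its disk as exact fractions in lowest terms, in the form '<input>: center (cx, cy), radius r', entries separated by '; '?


Below B, radii multiply path by path; the t-disk centers shift.
tracing t1 down its 2-map path: center (1/16, 1/2), radius 1/56
tracing t2 down its 2-map path: center (-1/16, 7/16), radius 1/40
tracing t3 down its 1-map path: center (1/2, 1/2), radius 1/7

t1: center (1/16, 1/2), radius 1/56; t2: center (-1/16, 7/16), radius 1/40; t3: center (1/2, 1/2), radius 1/7


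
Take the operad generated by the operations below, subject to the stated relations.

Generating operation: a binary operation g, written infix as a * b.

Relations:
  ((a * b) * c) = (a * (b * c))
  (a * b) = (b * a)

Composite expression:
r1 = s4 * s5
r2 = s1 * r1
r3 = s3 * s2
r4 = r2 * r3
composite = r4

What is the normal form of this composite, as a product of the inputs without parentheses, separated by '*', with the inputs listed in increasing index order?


s1 * s2 * s3 * s4 * s5

Key point: g commutes, so take the s-inputs in any fixed order.
(s4 * s5) reduces to s4 * s5
(s1 * (s4 * s5)) reduces to s1 * s4 * s5
(s3 * s2) reduces to s3 * s2
((s1 * (s4 * s5)) * (s3 * s2)) reduces to s1 * s4 * s5 * s3 * s2
reordering the factors by index: s1 * s2 * s3 * s4 * s5


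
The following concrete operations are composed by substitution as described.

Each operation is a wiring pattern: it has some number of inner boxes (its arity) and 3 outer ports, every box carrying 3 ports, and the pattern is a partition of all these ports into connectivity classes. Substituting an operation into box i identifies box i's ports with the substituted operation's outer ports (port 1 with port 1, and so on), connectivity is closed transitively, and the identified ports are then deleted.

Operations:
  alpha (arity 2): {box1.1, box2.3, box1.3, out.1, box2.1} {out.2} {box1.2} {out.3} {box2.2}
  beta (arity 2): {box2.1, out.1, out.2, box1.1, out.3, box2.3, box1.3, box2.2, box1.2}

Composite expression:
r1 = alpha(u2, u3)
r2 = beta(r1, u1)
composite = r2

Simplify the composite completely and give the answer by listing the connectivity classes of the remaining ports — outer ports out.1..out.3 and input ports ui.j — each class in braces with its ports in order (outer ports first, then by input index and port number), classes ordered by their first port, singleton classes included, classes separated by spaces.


{out.1, out.2, out.3, u1.1, u1.2, u1.3, u2.1, u2.3, u3.1, u3.3} {u2.2} {u3.2}

Treat the ports identified at beta as solder joints: merge, then drop.
alpha over (u2, u3) gives {out.1, u2.1, u2.3, u3.1, u3.3} {out.2} {out.3} {u2.2} {u3.2}, out.j being that stage's outer ports
beta over (u2, u3, u1) gives {out.1, out.2, out.3, u1.1, u1.2, u1.3, u2.1, u2.3, u3.1, u3.3} {u2.2} {u3.2}, out.j being that stage's outer ports


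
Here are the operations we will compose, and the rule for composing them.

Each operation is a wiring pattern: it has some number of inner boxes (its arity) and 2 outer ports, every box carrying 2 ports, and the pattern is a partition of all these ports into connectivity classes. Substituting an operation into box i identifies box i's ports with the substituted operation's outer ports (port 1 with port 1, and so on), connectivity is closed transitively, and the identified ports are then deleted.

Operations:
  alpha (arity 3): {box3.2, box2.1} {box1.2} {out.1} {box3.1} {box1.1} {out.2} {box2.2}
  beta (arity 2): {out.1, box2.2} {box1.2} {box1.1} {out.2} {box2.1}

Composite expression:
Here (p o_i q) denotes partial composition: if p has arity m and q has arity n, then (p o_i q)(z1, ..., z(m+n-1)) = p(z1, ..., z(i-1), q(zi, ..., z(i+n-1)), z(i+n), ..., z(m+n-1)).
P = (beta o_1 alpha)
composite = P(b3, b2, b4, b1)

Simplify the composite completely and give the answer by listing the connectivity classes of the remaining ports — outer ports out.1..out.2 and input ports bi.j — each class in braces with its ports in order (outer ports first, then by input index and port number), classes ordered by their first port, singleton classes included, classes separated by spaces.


Two ports join when wires chain via beta-identified ports.
the subtree at alpha composes to {out.1} {out.2} {b2.1, b4.2} {b2.2} {b3.1} {b3.2} {b4.1} on (b3, b2, b4); out.j = own outer ports
the subtree at beta composes to {out.1, b1.2} {out.2} {b1.1} {b2.1, b4.2} {b2.2} {b3.1} {b3.2} {b4.1} on (b3, b2, b4, b1); out.j = own outer ports

{out.1, b1.2} {out.2} {b1.1} {b2.1, b4.2} {b2.2} {b3.1} {b3.2} {b4.1}


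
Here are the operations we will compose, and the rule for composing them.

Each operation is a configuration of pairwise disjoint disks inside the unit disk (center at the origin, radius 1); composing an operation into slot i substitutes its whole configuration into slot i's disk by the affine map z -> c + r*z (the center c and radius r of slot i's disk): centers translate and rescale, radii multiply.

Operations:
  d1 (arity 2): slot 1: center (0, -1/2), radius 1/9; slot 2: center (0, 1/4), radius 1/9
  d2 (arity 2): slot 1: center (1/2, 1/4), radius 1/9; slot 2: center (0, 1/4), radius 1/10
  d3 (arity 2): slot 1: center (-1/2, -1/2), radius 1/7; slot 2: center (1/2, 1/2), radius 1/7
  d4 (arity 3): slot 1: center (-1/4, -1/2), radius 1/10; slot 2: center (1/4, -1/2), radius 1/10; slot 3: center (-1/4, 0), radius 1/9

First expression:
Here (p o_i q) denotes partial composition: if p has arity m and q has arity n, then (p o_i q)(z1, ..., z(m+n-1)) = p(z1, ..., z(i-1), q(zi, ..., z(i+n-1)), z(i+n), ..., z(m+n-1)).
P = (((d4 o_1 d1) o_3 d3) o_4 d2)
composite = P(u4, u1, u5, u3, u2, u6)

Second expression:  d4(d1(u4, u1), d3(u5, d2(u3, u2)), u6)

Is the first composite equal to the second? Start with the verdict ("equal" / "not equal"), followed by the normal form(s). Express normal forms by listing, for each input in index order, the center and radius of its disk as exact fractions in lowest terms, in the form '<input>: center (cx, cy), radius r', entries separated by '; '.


Reducing the first expression gives u1: center (-1/4, -19/40), radius 1/90; u2: center (3/10, -25/56), radius 1/700; u3: center (43/140, -25/56), radius 1/630; u4: center (-1/4, -11/20), radius 1/90; u5: center (1/5, -11/20), radius 1/70; u6: center (-1/4, 0), radius 1/9
Reducing the second expression gives u1: center (-1/4, -19/40), radius 1/90; u2: center (3/10, -25/56), radius 1/700; u3: center (43/140, -25/56), radius 1/630; u4: center (-1/4, -11/20), radius 1/90; u5: center (1/5, -11/20), radius 1/70; u6: center (-1/4, 0), radius 1/9
Both agree, so they are equal.

equal: each reduces to u1: center (-1/4, -19/40), radius 1/90; u2: center (3/10, -25/56), radius 1/700; u3: center (43/140, -25/56), radius 1/630; u4: center (-1/4, -11/20), radius 1/90; u5: center (1/5, -11/20), radius 1/70; u6: center (-1/4, 0), radius 1/9


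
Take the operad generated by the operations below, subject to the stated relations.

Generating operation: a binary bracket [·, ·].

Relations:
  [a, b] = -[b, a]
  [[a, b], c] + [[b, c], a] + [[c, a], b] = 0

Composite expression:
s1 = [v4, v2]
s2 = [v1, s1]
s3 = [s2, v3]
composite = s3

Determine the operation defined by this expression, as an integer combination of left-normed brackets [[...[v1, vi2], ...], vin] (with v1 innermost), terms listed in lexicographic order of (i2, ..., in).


-[[[v1, v2], v4], v3] + [[[v1, v4], v2], v3]

A multilinear Lie element is pinned by v1-initial words (v1 innermost).
Composite bracket: [[v1, [v4, v2]], v3]
Expanding via [a, b] = ab - ba: 8 signed words (2^3 = 8).
Words beginning with v1 determine it all:
  word v1v2v4v3 has sign -1, contributing -[[[v1, v2], v4], v3]
  word v1v4v2v3 has sign +1, contributing +[[[v1, v4], v2], v3]


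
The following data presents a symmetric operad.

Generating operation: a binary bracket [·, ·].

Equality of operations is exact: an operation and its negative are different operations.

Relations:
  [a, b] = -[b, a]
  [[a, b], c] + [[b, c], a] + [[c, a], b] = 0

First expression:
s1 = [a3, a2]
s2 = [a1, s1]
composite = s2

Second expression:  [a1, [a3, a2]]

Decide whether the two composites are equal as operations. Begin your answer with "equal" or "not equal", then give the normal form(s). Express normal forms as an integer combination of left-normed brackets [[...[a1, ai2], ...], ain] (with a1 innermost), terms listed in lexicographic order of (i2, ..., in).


equal: each reduces to -[[a1, a2], a3] + [[a1, a3], a2]

The first expression reduces to -[[a1, a2], a3] + [[a1, a3], a2]
The second expression reduces to -[[a1, a2], a3] + [[a1, a3], a2]
Identical normal forms: equal.


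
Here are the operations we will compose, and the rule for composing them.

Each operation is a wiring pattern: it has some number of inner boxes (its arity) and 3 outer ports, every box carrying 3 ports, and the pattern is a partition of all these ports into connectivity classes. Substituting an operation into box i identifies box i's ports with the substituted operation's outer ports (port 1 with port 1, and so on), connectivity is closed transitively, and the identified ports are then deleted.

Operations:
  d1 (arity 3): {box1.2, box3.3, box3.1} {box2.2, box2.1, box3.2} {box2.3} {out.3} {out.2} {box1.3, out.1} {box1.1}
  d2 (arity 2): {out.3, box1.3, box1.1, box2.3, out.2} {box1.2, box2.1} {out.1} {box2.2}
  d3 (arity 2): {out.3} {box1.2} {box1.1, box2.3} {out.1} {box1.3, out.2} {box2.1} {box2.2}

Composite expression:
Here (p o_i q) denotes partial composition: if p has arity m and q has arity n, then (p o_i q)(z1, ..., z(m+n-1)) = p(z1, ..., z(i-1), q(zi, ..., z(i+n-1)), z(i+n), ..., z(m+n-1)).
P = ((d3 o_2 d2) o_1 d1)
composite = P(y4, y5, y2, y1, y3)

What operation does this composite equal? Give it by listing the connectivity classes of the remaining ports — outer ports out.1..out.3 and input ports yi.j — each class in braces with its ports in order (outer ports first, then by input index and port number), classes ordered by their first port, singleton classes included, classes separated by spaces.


Treat the ports identified at d3 as solder joints: merge, then drop.
the subtree at d1 composes to {out.1, y4.3} {out.2} {out.3} {y2.1, y2.3, y4.2} {y2.2, y5.1, y5.2} {y4.1} {y5.3} on (y4, y5, y2); out.j = own outer ports
the subtree at d2 composes to {out.1} {out.2, out.3, y1.1, y1.3, y3.3} {y1.2, y3.1} {y3.2} on (y1, y3); out.j = own outer ports
the subtree at d3 composes to {out.1} {out.2} {out.3} {y1.1, y1.3, y3.3, y4.3} {y1.2, y3.1} {y2.1, y2.3, y4.2} {y2.2, y5.1, y5.2} {y3.2} {y4.1} {y5.3} on (y4, y5, y2, y1, y3); out.j = own outer ports

{out.1} {out.2} {out.3} {y1.1, y1.3, y3.3, y4.3} {y1.2, y3.1} {y2.1, y2.3, y4.2} {y2.2, y5.1, y5.2} {y3.2} {y4.1} {y5.3}
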